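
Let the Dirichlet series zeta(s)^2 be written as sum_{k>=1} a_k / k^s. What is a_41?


The Dirichlet convolution of the constant function 1 with itself gives (1 * 1)(k) = sum_{d | k} 1 = d(k), the number of positive divisors of k.
Since zeta(s) = sum_{k>=1} 1/k^s, we have zeta(s)^2 = sum_{k>=1} d(k)/k^s, so a_k = d(k).
For k = 41: the divisors are 1, 41.
Count = 2.

2


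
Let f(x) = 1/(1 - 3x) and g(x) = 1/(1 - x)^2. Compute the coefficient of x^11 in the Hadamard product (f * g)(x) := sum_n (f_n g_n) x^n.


f has coefficients f_k = 3^k. For g = 1/(1 - x)^2 the coefficient is g_k = C(k + 1, 1) = k + 1. The Hadamard coefficient is (f * g)_k = 3^k * (k + 1).
For k = 11: 3^11 * 12 = 177147 * 12 = 2125764.

2125764


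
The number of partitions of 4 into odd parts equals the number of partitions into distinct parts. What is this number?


Computing partitions of 4 into odd parts (1, 3, 5, ...):
Using the generating function prod_{k>=0} 1/(1-x^(2k+1)),
the count is 2

2


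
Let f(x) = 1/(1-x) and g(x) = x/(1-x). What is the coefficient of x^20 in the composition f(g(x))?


First simplify the composition: f(g(x)) = 1/(1 - x/(1-x)) = (1-x)/((1-x) - x) = (1-x)/(1-2x).
Now extract the coefficient. Write (1-x)/(1-2x) = 1/(1-2x) - x/(1-2x).
The coefficient of x^n in 1/(1-2x) is 2^n, and in x/(1-2x) is 2^(n-1) (for n >= 1).
So the coefficient of x^20 is 2^20 - 2^19 = 1048576 - 524288 = 524288.

524288


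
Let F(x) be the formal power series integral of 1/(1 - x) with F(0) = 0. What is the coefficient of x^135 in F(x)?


1/(1 - x) = sum_{k>=0} x^k. Integrating termwise and using F(0) = 0 gives
F(x) = sum_{k>=0} x^(k+1) / (k+1) = sum_{m>=1} x^m / m = -ln(1 - x).
So the coefficient of x^135 is 1/135 = 1/135.

1/135


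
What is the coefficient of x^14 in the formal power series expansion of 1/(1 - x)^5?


The expansion 1/(1 - x)^r = sum_{k>=0} C(k + r - 1, r - 1) x^k follows from the multiset / negative-binomial theorem (or from repeated differentiation of the geometric series).
For r = 5 and k = 14:
C(18, 4) = 6402373705728000 / (24 * 87178291200) = 3060.

3060


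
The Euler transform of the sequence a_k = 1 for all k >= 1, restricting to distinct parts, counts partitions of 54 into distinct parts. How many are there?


Partitions of 54 into distinct parts can be computed via generating function.
Product (1+x)(1+x^2)(1+x^3)...
The coefficient of x^54 = 5718

5718


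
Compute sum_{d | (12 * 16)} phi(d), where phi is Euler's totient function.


First, 12 * 16 = 192. One classical identity is sum_{d | n} phi(d) = n (each k in [1, n] has a unique gcd with n, and among the k's with gcd(k, n) = n/d there are phi(d) of them). So the sum equals 192. We also verify directly:
Divisors of 192: 1, 2, 3, 4, 6, 8, 12, 16, 24, 32, 48, 64, 96, 192.
phi values: 1, 1, 2, 2, 2, 4, 4, 8, 8, 16, 16, 32, 32, 64.
Sum = 192.

192


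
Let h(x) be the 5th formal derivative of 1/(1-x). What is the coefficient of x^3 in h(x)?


Differentiating 5 times: d^5/dx^5 [1/(1-x)] = 5!/(1-x)^6.
The expansion 1/(1-x)^6 = sum_{k>=0} C(k+5, 5) x^k, so the coefficient of x^n in 5!/(1-x)^6 is 5! * C(n+5, 5).
For n = 3: 120 * C(8, 5) = 120 * 56 = 6720

6720


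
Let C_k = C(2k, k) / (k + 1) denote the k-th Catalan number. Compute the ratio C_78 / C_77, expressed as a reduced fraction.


Using C_k = (2k)! / (k! (k+1)!), the ratio C_{k+1}/C_k simplifies to
C_{k+1}/C_k = [(2k+2)! / ((k+1)! (k+2)!)] * [k! (k+1)! / (2k)!]
 = (2k+2)(2k+1) / ((k+1)(k+2)) = 2(2k+1) / (k+2).
For k = 77: 2(2*77 + 1) / (77 + 2) = 310/79 = 310/79.

310/79


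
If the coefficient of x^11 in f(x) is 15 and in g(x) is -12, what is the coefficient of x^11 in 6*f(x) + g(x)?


Scalar multiplication scales coefficients: 6 * 15 = 90.
Then add the g coefficient: 90 + -12
= 78

78


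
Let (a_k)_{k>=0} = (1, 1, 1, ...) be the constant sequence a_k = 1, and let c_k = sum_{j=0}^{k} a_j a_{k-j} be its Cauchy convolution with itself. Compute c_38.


Since a_j = 1 for all j >= 0, the convolution sum becomes
c_k = sum_{j=0}^{k} 1 * 1 = 1 * (k + 1).
Equivalently, the generating function of (a_k) is 1/(1 - x) and its square is 1/(1 - x)^2 = sum_{k>=0} 1(k + 1) x^k.
For k = 38: 1 * 39 = 39.

39


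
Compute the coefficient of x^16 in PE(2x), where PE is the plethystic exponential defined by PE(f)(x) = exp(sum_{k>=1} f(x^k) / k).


With f(x) = 2x, the exponent is sum_{k>=1} 2 x^k / k = 2 * (-ln(1 - x)). Exponentiating:
PE(2x) = exp(-2 ln(1 - x)) = 1/(1 - x)^2.
By the negative binomial expansion, [x^n] 1/(1 - x)^2 = C(n + 1, 1).
For n = 16: C(17, 1) = 17.

17


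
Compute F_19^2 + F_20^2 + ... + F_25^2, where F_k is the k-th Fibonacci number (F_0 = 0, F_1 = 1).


There is a standard identity sum_{k=0}^{N} F_k^2 = F_N * F_{N+1} (proved inductively from the telescoping relation F_k^2 = F_k F_{k+1} - F_{k-1} F_k). Then
sum_{k=19}^{25} F_k^2 = F_25 F_26 - F_18 F_19.
Computing: F_25 = 75025, F_26 = 121393, F_18 = 2584, F_19 = 4181.
Sum = 75025 * 121393 - 2584 * 4181 = 9096706121.

9096706121


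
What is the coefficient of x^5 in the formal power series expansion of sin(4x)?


The Maclaurin series is sin(t) = sum_{k>=0} (-1)^k t^(2k+1) / (2k+1)!, so substituting t = 4x, only odd powers of x are nonzero, with coefficient of x^(2k+1) equal to (-1)^k 4^(2k+1) / (2k+1)!.
Write 5 = 2*2 + 1, giving the coefficient (-1)^2 * 4^5 / 5! = 1024/120 = 128/15.

128/15


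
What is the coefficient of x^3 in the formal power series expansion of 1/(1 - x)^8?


The negative binomial / multiset identity is
1/(1 - x)^r = sum_{k>=0} C(k + r - 1, r - 1) x^k.
Here r = 8 and k = 3, so the coefficient is
C(3 + 7, 7) = C(10, 7)
= 120

120


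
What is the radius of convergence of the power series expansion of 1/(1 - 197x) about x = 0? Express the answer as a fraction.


Expanding 1/(1 - 197x) = sum_{k>=0} 197^k x^k, the series converges when |197x| < 1, i.e., |x| < 1/197.
So the radius of convergence is 1/197 = 1/197.

1/197


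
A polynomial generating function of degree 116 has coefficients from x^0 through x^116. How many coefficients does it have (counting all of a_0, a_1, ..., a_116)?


A polynomial of degree 116 takes the form a_0 + a_1 x + ... + a_116 x^116.
The number of coefficients is 116 + 1 = 117.

117


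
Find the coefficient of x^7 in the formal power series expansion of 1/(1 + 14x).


Write 1/(1 + c x) = 1/(1 - (-c) x) and apply the geometric-series identity
1/(1 - y) = sum_{k>=0} y^k to get 1/(1 + c x) = sum_{k>=0} (-c)^k x^k.
So the coefficient of x^k is (-c)^k = (-1)^k * c^k.
Here c = 14 and k = 7:
(-14)^7 = -1 * 105413504 = -105413504

-105413504


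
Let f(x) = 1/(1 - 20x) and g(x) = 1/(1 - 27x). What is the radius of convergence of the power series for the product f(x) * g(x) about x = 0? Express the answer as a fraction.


The radius of 1/(1 - 20x) is 1/20 (nearest singularity at x = 1/20), and the radius of 1/(1 - 27x) is 1/27.
The product f(x)*g(x) = 1/((1 - 20x)(1 - 27x)) has singularities at both 1/20 and 1/27, so its radius of convergence is the distance to the nearest one:
min(1/20, 1/27) = 1/27.

1/27


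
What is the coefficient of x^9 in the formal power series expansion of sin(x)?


The Maclaurin series is sin(t) = sum_{k>=0} (-1)^k t^(2k+1) / (2k+1)!, so substituting t = x, only odd powers of x are nonzero, with coefficient of x^(2k+1) equal to (-1)^k / (2k+1)!.
Write 9 = 2*4 + 1, giving the coefficient (-1)^4 / 9! = 1/362880 = 1/362880.

1/362880


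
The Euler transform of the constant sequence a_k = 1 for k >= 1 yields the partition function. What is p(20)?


The Euler transform converts the sequence a_k = 1 into the number of integer partitions.
Using the recurrence or dynamic programming:
p(20) = 627

627


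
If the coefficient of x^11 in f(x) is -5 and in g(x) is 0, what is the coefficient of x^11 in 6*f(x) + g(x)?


Scalar multiplication scales coefficients: 6 * -5 = -30.
Then add the g coefficient: -30 + 0
= -30

-30


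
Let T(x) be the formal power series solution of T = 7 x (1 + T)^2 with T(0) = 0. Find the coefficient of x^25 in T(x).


Apply the Lagrange inversion formula: if T = 7 x * phi(T) with phi(t) = (1 + t)^2, then [x^n] T = 7^n * (1/n) [t^(n-1)] phi(t)^n = 7^n * (1/n) [t^(n-1)] (1 + t)^(2n) = 7^n * (1/n) C(2n, n-1).
Using the identity C(2n, n-1) = C(2n, n) * n / (n+1), the unscaled factor equals C(2n, n) / (n+1) = C_n, the n-th Catalan number.
For n = 25: C_25 = C(50, 25) / 26 = 126410606437752/26 = 4861946401452.
With the 7^25 = 1341068619663964900807 factor, the coefficient is 1341068619663964900807 * 4861946401452 = 6520203749475414994957027780771764.

6520203749475414994957027780771764


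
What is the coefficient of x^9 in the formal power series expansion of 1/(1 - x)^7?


The expansion 1/(1 - x)^r = sum_{k>=0} C(k + r - 1, r - 1) x^k follows from the multiset / negative-binomial theorem (or from repeated differentiation of the geometric series).
For r = 7 and k = 9:
C(15, 6) = 1307674368000 / (720 * 362880) = 5005.

5005


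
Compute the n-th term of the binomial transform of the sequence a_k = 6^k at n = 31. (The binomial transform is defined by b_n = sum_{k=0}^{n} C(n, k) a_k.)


With a_k = 6^k, b_n = sum_{k=0}^{n} C(n, k) 6^k = (1 + 6)^n by the binomial theorem.
For n = 31: (1 + 6)^31 = 7^31 = 157775382034845806615042743.

157775382034845806615042743


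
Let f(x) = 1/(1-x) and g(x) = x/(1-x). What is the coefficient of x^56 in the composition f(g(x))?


First simplify the composition: f(g(x)) = 1/(1 - x/(1-x)) = (1-x)/((1-x) - x) = (1-x)/(1-2x).
Now extract the coefficient. Write (1-x)/(1-2x) = 1/(1-2x) - x/(1-2x).
The coefficient of x^n in 1/(1-2x) is 2^n, and in x/(1-2x) is 2^(n-1) (for n >= 1).
So the coefficient of x^56 is 2^56 - 2^55 = 72057594037927936 - 36028797018963968 = 36028797018963968.

36028797018963968


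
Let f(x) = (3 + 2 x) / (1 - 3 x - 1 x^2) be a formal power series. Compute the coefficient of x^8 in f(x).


Write f(x) = sum_{k>=0} a_k x^k. Multiplying both sides by 1 - 3 x - 1 x^2 gives
(1 - 3 x - 1 x^2) sum_{k>=0} a_k x^k = 3 + 2 x.
Matching coefficients:
 x^0: a_0 = 3
 x^1: a_1 - 3 a_0 = 2  =>  a_1 = 3*3 + 2 = 11
 x^k (k >= 2): a_k = 3 a_{k-1} + 1 a_{k-2}.
Iterating: a_2 = 36, a_3 = 119, a_4 = 393, a_5 = 1298, a_6 = 4287, a_7 = 14159, a_8 = 46764.
So the coefficient of x^8 is 46764.

46764


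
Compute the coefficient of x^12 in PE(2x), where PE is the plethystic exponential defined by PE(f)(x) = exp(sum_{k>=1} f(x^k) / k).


With f(x) = 2x, the exponent is sum_{k>=1} 2 x^k / k = 2 * (-ln(1 - x)). Exponentiating:
PE(2x) = exp(-2 ln(1 - x)) = 1/(1 - x)^2.
By the negative binomial expansion, [x^n] 1/(1 - x)^2 = C(n + 1, 1).
For n = 12: C(13, 1) = 13.

13


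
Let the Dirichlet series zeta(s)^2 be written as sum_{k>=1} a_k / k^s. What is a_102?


The Dirichlet convolution of the constant function 1 with itself gives (1 * 1)(k) = sum_{d | k} 1 = d(k), the number of positive divisors of k.
Since zeta(s) = sum_{k>=1} 1/k^s, we have zeta(s)^2 = sum_{k>=1} d(k)/k^s, so a_k = d(k).
For k = 102: the divisors are 1, 2, 3, 6, 17, 34, 51, 102.
Count = 8.

8


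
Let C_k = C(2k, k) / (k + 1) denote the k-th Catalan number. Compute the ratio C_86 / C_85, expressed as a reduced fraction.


Using C_k = (2k)! / (k! (k+1)!), the ratio C_{k+1}/C_k simplifies to
C_{k+1}/C_k = [(2k+2)! / ((k+1)! (k+2)!)] * [k! (k+1)! / (2k)!]
 = (2k+2)(2k+1) / ((k+1)(k+2)) = 2(2k+1) / (k+2).
For k = 85: 2(2*85 + 1) / (85 + 2) = 342/87 = 114/29.

114/29


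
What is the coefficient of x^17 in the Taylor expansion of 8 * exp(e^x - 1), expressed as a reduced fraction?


exp(e^x - 1) = sum_{k>=0} Bell_k x^k / k!, where Bell_k is the k-th Bell number.
So the coefficient of x^17 is 8 * Bell_17 / 17!.
Computing: Bell_17 = 82864869804 and 17! = 355687428096000, giving
8 * 82864869804/355687428096000 = 255755771/137225088000.

255755771/137225088000


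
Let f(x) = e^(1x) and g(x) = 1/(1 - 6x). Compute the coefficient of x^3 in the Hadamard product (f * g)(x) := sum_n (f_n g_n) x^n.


Expanding: f_k = 1^k/k! (from e^(1x)) and g_k = 6^k (from 1/(1 - 6x)). So the Hadamard coefficient (f * g)_k = 1^k 6^k / k! = (6)^k / k!.
For k = 3: 6^3/3! = 216/6 = 36.

36


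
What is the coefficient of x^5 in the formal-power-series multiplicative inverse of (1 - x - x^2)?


Let the inverse be f(x) = sum_{k>=0} a_k x^k. From f(x) * (1 - x - x^2) = 1 and matching coefficients:
 x^0: a_0 = 1.
 x^1: a_1 - a_0 = 0, so a_1 = 1.
 x^k (k >= 2): a_k - a_{k-1} - a_{k-2} = 0, i.e. a_k = a_{k-1} + a_{k-2}.
This is the Fibonacci-type recurrence shifted so that a_0 = a_1 = 1.
Iterating: a_0=1, a_1=1, a_2=2, a_3=3, a_4=5, a_5=8
a_5 = 8.

8


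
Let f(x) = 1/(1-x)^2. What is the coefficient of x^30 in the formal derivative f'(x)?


Differentiate: d/dx [ 1/(1-x)^r ] = r / (1-x)^(r+1).
Here r = 2, so f'(x) = 2 / (1-x)^3.
The expansion of 1/(1-x)^(r+1) has coefficient of x^n equal to C(n+r, r).
So the coefficient of x^30 in f'(x) is
2 * C(32, 2) = 2 * 496 = 992

992


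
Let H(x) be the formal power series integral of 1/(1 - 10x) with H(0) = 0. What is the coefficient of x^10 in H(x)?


1/(1 - 10x) = sum_{k>=0} 10^k x^k. Integrating termwise with H(0) = 0:
H(x) = sum_{k>=0} 10^k x^(k+1) / (k+1) = sum_{m>=1} 10^(m-1) x^m / m.
For m = 10: 10^9/10 = 1000000000/10 = 100000000.

100000000


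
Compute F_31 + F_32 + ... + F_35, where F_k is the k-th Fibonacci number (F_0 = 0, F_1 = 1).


Use the identity sum_{k=0}^{N} F_k = F_{N+2} - 1 (which follows from F_{k+2} - F_{k+1} = F_k). Then
sum_{k=31}^{35} F_k = (F_{37} - 1) - (F_{32} - 1) = F_{37} - F_{32}.
Computing: F_{37} = 24157817, F_{32} = 2178309, so
Sum = 24157817 - 2178309 = 21979508.

21979508


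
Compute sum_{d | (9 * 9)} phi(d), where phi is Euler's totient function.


First, 9 * 9 = 81. One classical identity is sum_{d | n} phi(d) = n (each k in [1, n] has a unique gcd with n, and among the k's with gcd(k, n) = n/d there are phi(d) of them). So the sum equals 81. We also verify directly:
Divisors of 81: 1, 3, 9, 27, 81.
phi values: 1, 2, 6, 18, 54.
Sum = 81.

81


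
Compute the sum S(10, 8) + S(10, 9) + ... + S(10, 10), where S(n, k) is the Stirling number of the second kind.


By definition, S(n, k) counts partitions of an n-set into exactly k nonempty blocks.
Computing row n = 10 for k = 8..10:
S(10, k): 750, 45, 1
Sum = 796.

796


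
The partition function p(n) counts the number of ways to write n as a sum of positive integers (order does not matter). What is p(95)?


Using the generating function prod_{k>=1} 1/(1-x^k), we compute p(95).
By dynamic programming over parts 1 through 95:
p(95) = 104651419

104651419


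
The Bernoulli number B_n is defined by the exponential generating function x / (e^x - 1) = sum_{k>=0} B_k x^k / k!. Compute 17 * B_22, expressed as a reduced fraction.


Bernoulli numbers can also be computed recursively via B_0 = 1 and sum_{j=0}^{m} C(m+1, j) B_j = 0 for m >= 1. Odd-index Bernoulli numbers vanish for k >= 3.
Computing B_22 = 854513/138, so 17 * B_22 = 17 * 854513/138 = 14526721/138.

14526721/138


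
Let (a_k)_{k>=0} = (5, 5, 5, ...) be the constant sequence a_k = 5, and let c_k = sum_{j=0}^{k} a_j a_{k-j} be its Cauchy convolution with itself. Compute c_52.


Since a_j = 5 for all j >= 0, the convolution sum becomes
c_k = sum_{j=0}^{k} 5 * 5 = 25 * (k + 1).
Equivalently, the generating function of (a_k) is 5/(1 - x) and its square is 25/(1 - x)^2 = sum_{k>=0} 25(k + 1) x^k.
For k = 52: 25 * 53 = 1325.

1325


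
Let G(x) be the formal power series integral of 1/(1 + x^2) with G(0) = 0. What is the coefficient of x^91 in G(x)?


1/(1 + x^2) = sum_{j>=0} (-1)^j x^(2j). Integrating termwise with G(0) = 0:
G(x) = sum_{j>=0} (-1)^j x^(2j+1) / (2j+1) = arctan(x).
Only odd powers are nonzero. For x^91 write 91 = 2*45 + 1, giving
(-1)^45 / 91 = -1/91 = -1/91.

-1/91


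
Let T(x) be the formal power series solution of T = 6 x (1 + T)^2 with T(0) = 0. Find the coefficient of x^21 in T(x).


Apply the Lagrange inversion formula: if T = 6 x * phi(T) with phi(t) = (1 + t)^2, then [x^n] T = 6^n * (1/n) [t^(n-1)] phi(t)^n = 6^n * (1/n) [t^(n-1)] (1 + t)^(2n) = 6^n * (1/n) C(2n, n-1).
Using the identity C(2n, n-1) = C(2n, n) * n / (n+1), the unscaled factor equals C(2n, n) / (n+1) = C_n, the n-th Catalan number.
For n = 21: C_21 = C(42, 21) / 22 = 538257874440/22 = 24466267020.
With the 6^21 = 21936950640377856 factor, the coefficient is 21936950640377856 * 24466267020 = 536715291972044618591109120.

536715291972044618591109120


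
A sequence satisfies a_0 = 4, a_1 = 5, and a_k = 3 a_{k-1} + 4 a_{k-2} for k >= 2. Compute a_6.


The characteristic equation is t^2 - 3 t - 4 = 0, with roots r_1 = 4 and r_2 = -1 (so c_1 = r_1 + r_2, c_2 = -r_1 r_2 as required).
One can use the closed form a_n = A r_1^n + B r_2^n, but direct iteration is more reliable:
a_0 = 4, a_1 = 5, a_2 = 31, a_3 = 113, a_4 = 463, a_5 = 1841, a_6 = 7375.
So a_6 = 7375.

7375


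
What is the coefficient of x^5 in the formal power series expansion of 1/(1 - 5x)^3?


The general identity 1/(1 - c x)^r = sum_{k>=0} c^k C(k + r - 1, r - 1) x^k follows by substituting y = c x into 1/(1 - y)^r = sum_{k>=0} C(k + r - 1, r - 1) y^k.
For c = 5, r = 3, k = 5:
5^5 * C(7, 2) = 3125 * 21 = 65625.

65625


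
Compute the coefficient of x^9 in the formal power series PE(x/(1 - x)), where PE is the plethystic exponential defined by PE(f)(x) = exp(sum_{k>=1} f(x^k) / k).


For f(x) = x/(1 - x) we have
sum_{k>=1} f(x^k) / k = sum_{k>=1} (1/k) * x^k / (1 - x^k) = sum_{k, m >= 1} x^(k m) / k,
which after exponentiating simplifies to
PE(x/(1 - x)) = prod_{k>=1} 1 / (1 - x^k).
This is the generating function for the partition function p(n), so the coefficient of x^9 is p(9).
Computing p(9) by dynamic programming over parts 1, 2, ..., 9: p(9) = 30.

30


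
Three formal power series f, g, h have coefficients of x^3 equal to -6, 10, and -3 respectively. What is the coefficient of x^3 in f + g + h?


Series addition is componentwise:
-6 + 10 + -3
= 1

1


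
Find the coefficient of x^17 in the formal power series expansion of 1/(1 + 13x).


Write 1/(1 + c x) = 1/(1 - (-c) x) and apply the geometric-series identity
1/(1 - y) = sum_{k>=0} y^k to get 1/(1 + c x) = sum_{k>=0} (-c)^k x^k.
So the coefficient of x^k is (-c)^k = (-1)^k * c^k.
Here c = 13 and k = 17:
(-13)^17 = -1 * 8650415919381337933 = -8650415919381337933

-8650415919381337933


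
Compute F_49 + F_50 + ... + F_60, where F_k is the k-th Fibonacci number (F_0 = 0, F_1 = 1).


Use the identity sum_{k=0}^{N} F_k = F_{N+2} - 1 (which follows from F_{k+2} - F_{k+1} = F_k). Then
sum_{k=49}^{60} F_k = (F_{62} - 1) - (F_{50} - 1) = F_{62} - F_{50}.
Computing: F_{62} = 4052739537881, F_{50} = 12586269025, so
Sum = 4052739537881 - 12586269025 = 4040153268856.

4040153268856


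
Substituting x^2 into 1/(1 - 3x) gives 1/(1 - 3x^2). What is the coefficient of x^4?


The coefficient of x^(2m) in 1/(1 - 3x^2) is 3^m.
With n = 4 = 2*2, the coefficient is 3^2 = 9.

9


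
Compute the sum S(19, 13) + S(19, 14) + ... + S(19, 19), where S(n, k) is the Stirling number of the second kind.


By definition, S(n, k) counts partitions of an n-set into exactly k nonempty blocks.
Computing row n = 19 for k = 13..19:
S(19, k): 2892439160, 243577530, 13916778, 527136, 12597, 171, 1
Sum = 3150473373.

3150473373


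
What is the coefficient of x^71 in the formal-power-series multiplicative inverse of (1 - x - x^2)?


Let the inverse be f(x) = sum_{k>=0} a_k x^k. From f(x) * (1 - x - x^2) = 1 and matching coefficients:
 x^0: a_0 = 1.
 x^1: a_1 - a_0 = 0, so a_1 = 1.
 x^k (k >= 2): a_k - a_{k-1} - a_{k-2} = 0, i.e. a_k = a_{k-1} + a_{k-2}.
This is the Fibonacci-type recurrence shifted so that a_0 = a_1 = 1.
Iterating: a_0=1, a_1=1, a_2=2, a_3=3, a_4=5, a_5=8, a_6=13, a_7=21, a_8=34, a_9=55, ...
a_71 = 498454011879264.

498454011879264


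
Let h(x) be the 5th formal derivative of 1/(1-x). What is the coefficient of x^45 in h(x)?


Differentiating 5 times: d^5/dx^5 [1/(1-x)] = 5!/(1-x)^6.
The expansion 1/(1-x)^6 = sum_{k>=0} C(k+5, 5) x^k, so the coefficient of x^n in 5!/(1-x)^6 is 5! * C(n+5, 5).
For n = 45: 120 * C(50, 5) = 120 * 2118760 = 254251200

254251200


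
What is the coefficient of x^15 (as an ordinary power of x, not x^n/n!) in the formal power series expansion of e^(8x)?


The exponential series is e^y = sum_{k>=0} y^k / k!. Substituting y = 8x gives
e^(8x) = sum_{k>=0} 8^k x^k / k!.
So the coefficient of x^n is a^n/n! with a = 8, n = 15:
8^15 / 15! = 35184372088832/1307674368000 = 17179869184/638512875

17179869184/638512875


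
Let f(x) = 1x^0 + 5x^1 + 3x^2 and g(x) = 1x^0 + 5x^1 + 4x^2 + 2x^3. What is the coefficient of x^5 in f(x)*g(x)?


Cauchy product at x^5:
3*2
= 6

6


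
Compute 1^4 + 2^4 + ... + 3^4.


This power sum has a closed form given by Faulhaber's formula
sum_{k=1}^{m} k^p = (1 / (p + 1)) * sum_{j=0}^{p} C(p + 1, j) B_j m^(p + 1 - j),
but for small m direct computation is fastest:
1 + 16 + 81 = 98.

98


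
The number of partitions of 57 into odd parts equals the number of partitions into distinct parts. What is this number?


Computing partitions of 57 into odd parts (1, 3, 5, ...):
Using the generating function prod_{k>=0} 1/(1-x^(2k+1)),
the count is 7917

7917


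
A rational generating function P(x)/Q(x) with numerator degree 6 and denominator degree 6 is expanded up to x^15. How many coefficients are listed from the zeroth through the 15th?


Expanding up to x^15 gives the coefficients for x^0, x^1, ..., x^15.
That is 15 + 1 = 16 coefficients in total.

16


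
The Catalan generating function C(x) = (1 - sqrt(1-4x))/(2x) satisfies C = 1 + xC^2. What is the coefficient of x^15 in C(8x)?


Substituting x -> 8x scales the n-th coefficient by 8^n, so [x^15] C(8x) = 8^15 * C_15.
C_15 = C(2*15, 15)/(16) = 155117520/16 = 9694845.
So 8^15 * 9694845 = 35184372088832 * 9694845 = 341107033823552471040.

341107033823552471040


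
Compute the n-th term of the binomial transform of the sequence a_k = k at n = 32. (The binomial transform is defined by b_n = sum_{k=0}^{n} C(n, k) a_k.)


With a_k = k, b_n = sum_{k=0}^{n} C(n, k) k. Using k * C(n, k) = n * C(n-1, k-1) gives b_n = n * sum_{k>=1} C(n-1, k-1) = n * 2^(n-1).
For n = 32: 32 * 2^31 = 32 * 2147483648 = 68719476736.

68719476736


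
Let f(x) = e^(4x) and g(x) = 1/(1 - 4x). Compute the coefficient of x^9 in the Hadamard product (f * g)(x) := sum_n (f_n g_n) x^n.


Expanding: f_k = 4^k/k! (from e^(4x)) and g_k = 4^k (from 1/(1 - 4x)). So the Hadamard coefficient (f * g)_k = 4^k 4^k / k! = (16)^k / k!.
For k = 9: 16^9/9! = 68719476736/362880 = 536870912/2835.

536870912/2835


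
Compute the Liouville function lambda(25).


The Liouville function is lambda(k) = (-1)^Omega(k), where Omega(k) counts the prime factors of k with multiplicity.
Factoring: 25 = 5 * 5, so Omega(25) = 2.
lambda(25) = (-1)^2 = 1.

1


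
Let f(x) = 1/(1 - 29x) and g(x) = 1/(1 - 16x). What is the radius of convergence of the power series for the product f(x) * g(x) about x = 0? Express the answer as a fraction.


The radius of 1/(1 - 29x) is 1/29 (nearest singularity at x = 1/29), and the radius of 1/(1 - 16x) is 1/16.
The product f(x)*g(x) = 1/((1 - 29x)(1 - 16x)) has singularities at both 1/29 and 1/16, so its radius of convergence is the distance to the nearest one:
min(1/29, 1/16) = 1/29.

1/29


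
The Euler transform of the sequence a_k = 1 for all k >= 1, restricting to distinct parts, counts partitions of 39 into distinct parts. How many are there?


Partitions of 39 into distinct parts can be computed via generating function.
Product (1+x)(1+x^2)(1+x^3)...
The coefficient of x^39 = 982

982


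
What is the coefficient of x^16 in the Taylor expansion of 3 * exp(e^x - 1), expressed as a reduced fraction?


exp(e^x - 1) = sum_{k>=0} Bell_k x^k / k!, where Bell_k is the k-th Bell number.
So the coefficient of x^16 is 3 * Bell_16 / 16!.
Computing: Bell_16 = 10480142147 and 16! = 20922789888000, giving
3 * 10480142147/20922789888000 = 10480142147/6974263296000.

10480142147/6974263296000


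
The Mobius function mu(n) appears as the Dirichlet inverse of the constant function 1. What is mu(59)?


59 = 59 (all distinct primes).
mu(59) = (-1)^1 = -1

-1


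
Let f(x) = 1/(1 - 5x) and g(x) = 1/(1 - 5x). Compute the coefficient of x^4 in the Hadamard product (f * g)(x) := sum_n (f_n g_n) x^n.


f has coefficients f_k = 5^k and g has coefficients g_k = 5^k, so the Hadamard product has coefficient (f*g)_k = 5^k * 5^k = 25^k.
For k = 4: 25^4 = 390625.

390625


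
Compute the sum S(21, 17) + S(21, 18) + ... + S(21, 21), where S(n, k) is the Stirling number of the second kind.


By definition, S(n, k) counts partitions of an n-set into exactly k nonempty blocks.
Computing row n = 21 for k = 17..21:
S(21, k): 34952799, 1023435, 19285, 210, 1
Sum = 35995730.

35995730


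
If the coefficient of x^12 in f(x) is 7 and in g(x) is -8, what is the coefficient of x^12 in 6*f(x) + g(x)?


Scalar multiplication scales coefficients: 6 * 7 = 42.
Then add the g coefficient: 42 + -8
= 34

34


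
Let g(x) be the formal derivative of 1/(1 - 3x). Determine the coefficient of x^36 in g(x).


Differentiate termwise: d/dx sum_{k>=0} 3^k x^k = sum_{k>=1} k 3^k x^(k-1) = sum_{j>=0} (j+1) 3^(j+1) x^j.
Equivalently, d/dx [1/(1 - 3x)] = 3/(1 - 3x)^2.
For j = 36: 37 * 3^37 = 37 * 450283905890997363 = 16660504517966902431.

16660504517966902431


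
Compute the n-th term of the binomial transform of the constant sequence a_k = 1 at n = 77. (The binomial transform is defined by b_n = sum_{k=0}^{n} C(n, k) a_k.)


With a_k = 1 for all k, b_n = sum_{k=0}^{n} C(n, k) = 2^n by the binomial theorem.
For n = 77: 2^77 = 151115727451828646838272.

151115727451828646838272


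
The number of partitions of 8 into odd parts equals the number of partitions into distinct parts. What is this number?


Computing partitions of 8 into odd parts (1, 3, 5, ...):
Using the generating function prod_{k>=0} 1/(1-x^(2k+1)),
the count is 6

6


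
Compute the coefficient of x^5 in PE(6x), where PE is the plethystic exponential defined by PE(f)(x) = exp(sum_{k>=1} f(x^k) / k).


With f(x) = 6x, the exponent is sum_{k>=1} 6 x^k / k = 6 * (-ln(1 - x)). Exponentiating:
PE(6x) = exp(-6 ln(1 - x)) = 1/(1 - x)^6.
By the negative binomial expansion, [x^n] 1/(1 - x)^6 = C(n + 5, 5).
For n = 5: C(10, 5) = 252.

252


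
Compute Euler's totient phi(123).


phi(n) counts integers in [1, n] coprime to n. Using the multiplicative formula phi(n) = n * prod_{p | n} (1 - 1/p):
123 = 3 * 41, so
phi(123) = 123 * (1 - 1/3) * (1 - 1/41) = 80.

80


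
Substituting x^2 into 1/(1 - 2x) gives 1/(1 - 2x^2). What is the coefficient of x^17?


Since 1/(1 - 2x^2) only has even powers of x,
the coefficient of x^17 (odd) is 0.

0


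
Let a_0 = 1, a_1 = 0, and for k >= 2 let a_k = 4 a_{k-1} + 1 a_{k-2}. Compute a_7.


Iterating the recurrence forward:
a_0 = 1
a_1 = 0
a_2 = 4*0 + 1*1 = 1
a_3 = 4*1 + 1*0 = 4
a_4 = 4*4 + 1*1 = 17
a_5 = 4*17 + 1*4 = 72
a_6 = 4*72 + 1*17 = 305
a_7 = 4*305 + 1*72 = 1292
So a_7 = 1292.

1292


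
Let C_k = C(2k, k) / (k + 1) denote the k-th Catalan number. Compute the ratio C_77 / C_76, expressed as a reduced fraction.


Using C_k = (2k)! / (k! (k+1)!), the ratio C_{k+1}/C_k simplifies to
C_{k+1}/C_k = [(2k+2)! / ((k+1)! (k+2)!)] * [k! (k+1)! / (2k)!]
 = (2k+2)(2k+1) / ((k+1)(k+2)) = 2(2k+1) / (k+2).
For k = 76: 2(2*76 + 1) / (76 + 2) = 306/78 = 51/13.

51/13


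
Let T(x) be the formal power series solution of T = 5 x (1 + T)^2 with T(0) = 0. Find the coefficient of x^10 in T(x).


Apply the Lagrange inversion formula: if T = 5 x * phi(T) with phi(t) = (1 + t)^2, then [x^n] T = 5^n * (1/n) [t^(n-1)] phi(t)^n = 5^n * (1/n) [t^(n-1)] (1 + t)^(2n) = 5^n * (1/n) C(2n, n-1).
Using the identity C(2n, n-1) = C(2n, n) * n / (n+1), the unscaled factor equals C(2n, n) / (n+1) = C_n, the n-th Catalan number.
For n = 10: C_10 = C(20, 10) / 11 = 184756/11 = 16796.
With the 5^10 = 9765625 factor, the coefficient is 9765625 * 16796 = 164023437500.

164023437500


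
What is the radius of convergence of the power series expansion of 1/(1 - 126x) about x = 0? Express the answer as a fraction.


Expanding 1/(1 - 126x) = sum_{k>=0} 126^k x^k, the series converges when |126x| < 1, i.e., |x| < 1/126.
So the radius of convergence is 1/126 = 1/126.

1/126


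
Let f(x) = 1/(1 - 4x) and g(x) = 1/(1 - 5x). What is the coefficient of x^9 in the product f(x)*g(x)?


The coefficient of x^n in f*g is the Cauchy product: sum_{k=0}^{n} a^k * b^(n-k).
With a=4, b=5, n=9:
sum_{k=0}^{9} 4^k * 5^(9-k)
= 8717049

8717049


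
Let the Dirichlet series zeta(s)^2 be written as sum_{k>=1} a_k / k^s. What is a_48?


The Dirichlet convolution of the constant function 1 with itself gives (1 * 1)(k) = sum_{d | k} 1 = d(k), the number of positive divisors of k.
Since zeta(s) = sum_{k>=1} 1/k^s, we have zeta(s)^2 = sum_{k>=1} d(k)/k^s, so a_k = d(k).
For k = 48: the divisors are 1, 2, 3, 4, 6, 8, 12, 16, 24, 48.
Count = 10.

10


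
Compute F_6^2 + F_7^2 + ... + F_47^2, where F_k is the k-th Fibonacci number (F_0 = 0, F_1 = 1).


There is a standard identity sum_{k=0}^{N} F_k^2 = F_N * F_{N+1} (proved inductively from the telescoping relation F_k^2 = F_k F_{k+1} - F_{k-1} F_k). Then
sum_{k=6}^{47} F_k^2 = F_47 F_48 - F_5 F_6.
Computing: F_47 = 2971215073, F_48 = 4807526976, F_5 = 5, F_6 = 8.
Sum = 2971215073 * 4807526976 - 5 * 8 = 14284196614945309208.

14284196614945309208


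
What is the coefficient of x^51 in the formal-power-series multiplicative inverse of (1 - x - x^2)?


Let the inverse be f(x) = sum_{k>=0} a_k x^k. From f(x) * (1 - x - x^2) = 1 and matching coefficients:
 x^0: a_0 = 1.
 x^1: a_1 - a_0 = 0, so a_1 = 1.
 x^k (k >= 2): a_k - a_{k-1} - a_{k-2} = 0, i.e. a_k = a_{k-1} + a_{k-2}.
This is the Fibonacci-type recurrence shifted so that a_0 = a_1 = 1.
Iterating: a_0=1, a_1=1, a_2=2, a_3=3, a_4=5, a_5=8, a_6=13, a_7=21, a_8=34, a_9=55, ...
a_51 = 32951280099.

32951280099


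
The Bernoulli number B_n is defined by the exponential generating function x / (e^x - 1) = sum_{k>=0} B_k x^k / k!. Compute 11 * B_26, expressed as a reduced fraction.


Bernoulli numbers can also be computed recursively via B_0 = 1 and sum_{j=0}^{m} C(m+1, j) B_j = 0 for m >= 1. Odd-index Bernoulli numbers vanish for k >= 3.
Computing B_26 = 8553103/6, so 11 * B_26 = 11 * 8553103/6 = 94084133/6.

94084133/6


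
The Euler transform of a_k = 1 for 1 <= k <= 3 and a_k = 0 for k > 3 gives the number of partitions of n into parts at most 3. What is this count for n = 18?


Partitions of 18 into parts at most 3:
Using generating function (1-x)^(-1)(1-x^2)^(-1)(1-x^3)^(-1),
the coefficient of x^18 = 37

37


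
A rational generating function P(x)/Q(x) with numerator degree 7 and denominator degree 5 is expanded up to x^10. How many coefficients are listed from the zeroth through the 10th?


Expanding up to x^10 gives the coefficients for x^0, x^1, ..., x^10.
That is 10 + 1 = 11 coefficients in total.

11


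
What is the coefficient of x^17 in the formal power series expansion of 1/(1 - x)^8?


The negative binomial / multiset identity is
1/(1 - x)^r = sum_{k>=0} C(k + r - 1, r - 1) x^k.
Here r = 8 and k = 17, so the coefficient is
C(17 + 7, 7) = C(24, 7)
= 346104

346104


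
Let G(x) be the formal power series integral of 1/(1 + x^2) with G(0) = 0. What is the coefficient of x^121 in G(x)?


1/(1 + x^2) = sum_{j>=0} (-1)^j x^(2j). Integrating termwise with G(0) = 0:
G(x) = sum_{j>=0} (-1)^j x^(2j+1) / (2j+1) = arctan(x).
Only odd powers are nonzero. For x^121 write 121 = 2*60 + 1, giving
(-1)^60 / 121 = 1/121 = 1/121.

1/121


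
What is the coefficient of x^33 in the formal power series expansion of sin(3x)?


The Maclaurin series is sin(t) = sum_{k>=0} (-1)^k t^(2k+1) / (2k+1)!, so substituting t = 3x, only odd powers of x are nonzero, with coefficient of x^(2k+1) equal to (-1)^k 3^(2k+1) / (2k+1)!.
Write 33 = 2*16 + 1, giving the coefficient (-1)^16 * 3^33 / 33! = 5559060566555523/8683317618811886495518194401280000000 = 387420489/605155334745140274135040000000.

387420489/605155334745140274135040000000


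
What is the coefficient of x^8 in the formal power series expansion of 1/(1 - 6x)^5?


The general identity 1/(1 - c x)^r = sum_{k>=0} c^k C(k + r - 1, r - 1) x^k follows by substituting y = c x into 1/(1 - y)^r = sum_{k>=0} C(k + r - 1, r - 1) y^k.
For c = 6, r = 5, k = 8:
6^8 * C(12, 4) = 1679616 * 495 = 831409920.

831409920


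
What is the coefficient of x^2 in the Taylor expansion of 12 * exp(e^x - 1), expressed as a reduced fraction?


exp(e^x - 1) = sum_{k>=0} Bell_k x^k / k!, where Bell_k is the k-th Bell number.
So the coefficient of x^2 is 12 * Bell_2 / 2!.
Computing: Bell_2 = 2 and 2! = 2, giving
12 * 2/2 = 12.

12


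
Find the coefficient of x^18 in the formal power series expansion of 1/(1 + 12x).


Write 1/(1 + c x) = 1/(1 - (-c) x) and apply the geometric-series identity
1/(1 - y) = sum_{k>=0} y^k to get 1/(1 + c x) = sum_{k>=0} (-c)^k x^k.
So the coefficient of x^k is (-c)^k = (-1)^k * c^k.
Here c = 12 and k = 18:
(-12)^18 = 1 * 26623333280885243904 = 26623333280885243904

26623333280885243904


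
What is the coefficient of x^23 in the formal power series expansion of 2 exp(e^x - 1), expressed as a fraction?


exp(e^x - 1) is the exponential generating function for the Bell numbers Bell_k: exp(e^x - 1) = sum_{k>=0} Bell_k x^k / k!.
So the coefficient of x^23 in 2 exp(e^x - 1) is 2 Bell_23 / 23!.
Computing: Bell_23 = 44152005855084346 and 23! = 25852016738884976640000, giving
2 * 44152005855084346/25852016738884976640000 = 22076002927542173/6463004184721244160000.

22076002927542173/6463004184721244160000


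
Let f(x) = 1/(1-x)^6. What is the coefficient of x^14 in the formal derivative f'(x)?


Differentiate: d/dx [ 1/(1-x)^r ] = r / (1-x)^(r+1).
Here r = 6, so f'(x) = 6 / (1-x)^7.
The expansion of 1/(1-x)^(r+1) has coefficient of x^n equal to C(n+r, r).
So the coefficient of x^14 in f'(x) is
6 * C(20, 6) = 6 * 38760 = 232560

232560


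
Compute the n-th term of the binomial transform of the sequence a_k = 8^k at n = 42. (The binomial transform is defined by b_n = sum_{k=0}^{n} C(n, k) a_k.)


With a_k = 8^k, b_n = sum_{k=0}^{n} C(n, k) 8^k = (1 + 8)^n by the binomial theorem.
For n = 42: (1 + 8)^42 = 9^42 = 11972515182562019788602740026717047105681.

11972515182562019788602740026717047105681


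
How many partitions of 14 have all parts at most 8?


Using the generating function (1-x)^(-1)(1-x^2)^(-1)...(1-x^8)^(-1),
the coefficient of x^14 counts these restricted partitions.
Result = 116

116


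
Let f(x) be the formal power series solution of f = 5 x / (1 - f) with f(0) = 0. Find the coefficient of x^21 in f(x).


Apply Lagrange inversion: f = 5 x * phi(f) with phi(t) = 1/(1 - t), so
[x^n] f = 5^n * (1/n) [t^(n-1)] phi(t)^n = 5^n * (1/n) [t^(n-1)] (1 - t)^(-n) = 5^n * (1/n) C(2n - 2, n - 1) = 5^n * C_{n-1}.
For n = 21: C_20 = C(40, 20) / 21 = 137846528820/21 = 6564120420.
With the 5^21 = 476837158203125 factor, the coefficient is 476837158203125 * 6564120420 = 3130016527175903320312500.

3130016527175903320312500


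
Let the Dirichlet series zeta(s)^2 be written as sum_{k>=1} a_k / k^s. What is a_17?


The Dirichlet convolution of the constant function 1 with itself gives (1 * 1)(k) = sum_{d | k} 1 = d(k), the number of positive divisors of k.
Since zeta(s) = sum_{k>=1} 1/k^s, we have zeta(s)^2 = sum_{k>=1} d(k)/k^s, so a_k = d(k).
For k = 17: the divisors are 1, 17.
Count = 2.

2


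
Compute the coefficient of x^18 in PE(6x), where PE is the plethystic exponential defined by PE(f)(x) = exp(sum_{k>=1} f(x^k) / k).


With f(x) = 6x, the exponent is sum_{k>=1} 6 x^k / k = 6 * (-ln(1 - x)). Exponentiating:
PE(6x) = exp(-6 ln(1 - x)) = 1/(1 - x)^6.
By the negative binomial expansion, [x^n] 1/(1 - x)^6 = C(n + 5, 5).
For n = 18: C(23, 5) = 33649.

33649


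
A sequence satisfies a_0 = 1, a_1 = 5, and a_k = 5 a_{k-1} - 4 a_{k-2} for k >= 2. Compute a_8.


The characteristic equation is t^2 - 5 t + 4 = 0, with roots r_1 = 4 and r_2 = 1 (so c_1 = r_1 + r_2, c_2 = -r_1 r_2 as required).
One can use the closed form a_n = A r_1^n + B r_2^n, but direct iteration is more reliable:
a_0 = 1, a_1 = 5, a_2 = 21, a_3 = 85, a_4 = 341, a_5 = 1365, a_6 = 5461, a_7 = 21845, a_8 = 87381.
So a_8 = 87381.

87381


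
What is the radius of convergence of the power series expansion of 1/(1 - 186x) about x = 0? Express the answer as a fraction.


Expanding 1/(1 - 186x) = sum_{k>=0} 186^k x^k, the series converges when |186x| < 1, i.e., |x| < 1/186.
So the radius of convergence is 1/186 = 1/186.

1/186


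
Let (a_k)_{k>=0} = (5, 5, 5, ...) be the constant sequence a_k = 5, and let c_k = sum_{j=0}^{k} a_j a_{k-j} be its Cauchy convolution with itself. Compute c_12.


Since a_j = 5 for all j >= 0, the convolution sum becomes
c_k = sum_{j=0}^{k} 5 * 5 = 25 * (k + 1).
Equivalently, the generating function of (a_k) is 5/(1 - x) and its square is 25/(1 - x)^2 = sum_{k>=0} 25(k + 1) x^k.
For k = 12: 25 * 13 = 325.

325


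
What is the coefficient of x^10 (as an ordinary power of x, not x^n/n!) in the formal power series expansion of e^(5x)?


The exponential series is e^y = sum_{k>=0} y^k / k!. Substituting y = 5x gives
e^(5x) = sum_{k>=0} 5^k x^k / k!.
So the coefficient of x^n is a^n/n! with a = 5, n = 10:
5^10 / 10! = 9765625/3628800 = 390625/145152

390625/145152


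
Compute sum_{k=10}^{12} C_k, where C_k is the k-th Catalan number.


C_10 through C_12: 16796, 58786, 208012
Sum = 16796 + 58786 + 208012
= 283594

283594


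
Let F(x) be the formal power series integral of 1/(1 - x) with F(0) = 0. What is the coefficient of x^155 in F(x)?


1/(1 - x) = sum_{k>=0} x^k. Integrating termwise and using F(0) = 0 gives
F(x) = sum_{k>=0} x^(k+1) / (k+1) = sum_{m>=1} x^m / m = -ln(1 - x).
So the coefficient of x^155 is 1/155 = 1/155.

1/155


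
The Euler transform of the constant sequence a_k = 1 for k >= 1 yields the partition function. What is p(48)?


The Euler transform converts the sequence a_k = 1 into the number of integer partitions.
Using the recurrence or dynamic programming:
p(48) = 147273

147273


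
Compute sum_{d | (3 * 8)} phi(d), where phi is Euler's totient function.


First, 3 * 8 = 24. One classical identity is sum_{d | n} phi(d) = n (each k in [1, n] has a unique gcd with n, and among the k's with gcd(k, n) = n/d there are phi(d) of them). So the sum equals 24. We also verify directly:
Divisors of 24: 1, 2, 3, 4, 6, 8, 12, 24.
phi values: 1, 1, 2, 2, 2, 4, 4, 8.
Sum = 24.

24


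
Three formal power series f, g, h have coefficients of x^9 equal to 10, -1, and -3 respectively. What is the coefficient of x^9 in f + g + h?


Series addition is componentwise:
10 + -1 + -3
= 6

6


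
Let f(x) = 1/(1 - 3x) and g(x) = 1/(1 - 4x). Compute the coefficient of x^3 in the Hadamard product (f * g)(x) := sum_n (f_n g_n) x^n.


f has coefficients f_k = 3^k and g has coefficients g_k = 4^k, so the Hadamard product has coefficient (f*g)_k = 3^k * 4^k = 12^k.
For k = 3: 12^3 = 1728.

1728


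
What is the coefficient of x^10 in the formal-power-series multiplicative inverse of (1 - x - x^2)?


Let the inverse be f(x) = sum_{k>=0} a_k x^k. From f(x) * (1 - x - x^2) = 1 and matching coefficients:
 x^0: a_0 = 1.
 x^1: a_1 - a_0 = 0, so a_1 = 1.
 x^k (k >= 2): a_k - a_{k-1} - a_{k-2} = 0, i.e. a_k = a_{k-1} + a_{k-2}.
This is the Fibonacci-type recurrence shifted so that a_0 = a_1 = 1.
Iterating: a_0=1, a_1=1, a_2=2, a_3=3, a_4=5, a_5=8, a_6=13, a_7=21, a_8=34, a_9=55, ...
a_10 = 89.

89


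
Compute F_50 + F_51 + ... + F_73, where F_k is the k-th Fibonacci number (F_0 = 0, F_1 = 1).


Use the identity sum_{k=0}^{N} F_k = F_{N+2} - 1 (which follows from F_{k+2} - F_{k+1} = F_k). Then
sum_{k=50}^{73} F_k = (F_{75} - 1) - (F_{51} - 1) = F_{75} - F_{51}.
Computing: F_{75} = 2111485077978050, F_{51} = 20365011074, so
Sum = 2111485077978050 - 20365011074 = 2111464712966976.

2111464712966976
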